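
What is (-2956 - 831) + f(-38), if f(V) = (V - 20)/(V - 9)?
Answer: -177931/47 ≈ -3785.8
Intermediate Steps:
f(V) = (-20 + V)/(-9 + V)
(-2956 - 831) + f(-38) = (-2956 - 831) + (-20 - 38)/(-9 - 38) = -3787 - 58/(-47) = -3787 - 1/47*(-58) = -3787 + 58/47 = -177931/47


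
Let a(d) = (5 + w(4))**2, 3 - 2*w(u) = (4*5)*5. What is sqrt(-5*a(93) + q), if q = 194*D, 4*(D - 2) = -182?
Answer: I*sqrt(71601)/2 ≈ 133.79*I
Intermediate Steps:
D = -87/2 (D = 2 + (1/4)*(-182) = 2 - 91/2 = -87/2 ≈ -43.500)
w(u) = -97/2 (w(u) = 3/2 - 4*5*5/2 = 3/2 - 10*5 = 3/2 - 1/2*100 = 3/2 - 50 = -97/2)
a(d) = 7569/4 (a(d) = (5 - 97/2)**2 = (-87/2)**2 = 7569/4)
q = -8439 (q = 194*(-87/2) = -8439)
sqrt(-5*a(93) + q) = sqrt(-5*7569/4 - 8439) = sqrt(-37845/4 - 8439) = sqrt(-71601/4) = I*sqrt(71601)/2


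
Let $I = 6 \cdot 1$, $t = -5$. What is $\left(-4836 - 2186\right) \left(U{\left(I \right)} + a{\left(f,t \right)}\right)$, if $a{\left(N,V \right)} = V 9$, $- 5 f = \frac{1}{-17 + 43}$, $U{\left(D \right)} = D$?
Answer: $273858$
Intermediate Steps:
$I = 6$
$f = - \frac{1}{130}$ ($f = - \frac{1}{5 \left(-17 + 43\right)} = - \frac{1}{5 \cdot 26} = \left(- \frac{1}{5}\right) \frac{1}{26} = - \frac{1}{130} \approx -0.0076923$)
$a{\left(N,V \right)} = 9 V$
$\left(-4836 - 2186\right) \left(U{\left(I \right)} + a{\left(f,t \right)}\right) = \left(-4836 - 2186\right) \left(6 + 9 \left(-5\right)\right) = - 7022 \left(6 - 45\right) = \left(-7022\right) \left(-39\right) = 273858$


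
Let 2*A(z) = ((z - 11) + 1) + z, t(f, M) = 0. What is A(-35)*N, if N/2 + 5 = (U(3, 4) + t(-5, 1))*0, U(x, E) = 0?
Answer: 400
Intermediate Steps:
A(z) = -5 + z (A(z) = (((z - 11) + 1) + z)/2 = (((-11 + z) + 1) + z)/2 = ((-10 + z) + z)/2 = (-10 + 2*z)/2 = -5 + z)
N = -10 (N = -10 + 2*((0 + 0)*0) = -10 + 2*(0*0) = -10 + 2*0 = -10 + 0 = -10)
A(-35)*N = (-5 - 35)*(-10) = -40*(-10) = 400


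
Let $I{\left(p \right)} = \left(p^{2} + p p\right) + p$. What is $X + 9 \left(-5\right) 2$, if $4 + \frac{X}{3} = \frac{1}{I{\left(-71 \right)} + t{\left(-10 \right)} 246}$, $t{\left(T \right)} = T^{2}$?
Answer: $- \frac{1176773}{11537} \approx -102.0$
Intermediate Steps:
$I{\left(p \right)} = p + 2 p^{2}$ ($I{\left(p \right)} = \left(p^{2} + p^{2}\right) + p = 2 p^{2} + p = p + 2 p^{2}$)
$X = - \frac{138443}{11537}$ ($X = -12 + \frac{3}{- 71 \left(1 + 2 \left(-71\right)\right) + \left(-10\right)^{2} \cdot 246} = -12 + \frac{3}{- 71 \left(1 - 142\right) + 100 \cdot 246} = -12 + \frac{3}{\left(-71\right) \left(-141\right) + 24600} = -12 + \frac{3}{10011 + 24600} = -12 + \frac{3}{34611} = -12 + 3 \cdot \frac{1}{34611} = -12 + \frac{1}{11537} = - \frac{138443}{11537} \approx -12.0$)
$X + 9 \left(-5\right) 2 = - \frac{138443}{11537} + 9 \left(-5\right) 2 = - \frac{138443}{11537} - 90 = - \frac{1176773}{11537}$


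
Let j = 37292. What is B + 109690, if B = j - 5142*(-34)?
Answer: 321810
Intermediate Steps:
B = 212120 (B = 37292 - 5142*(-34) = 37292 - 1*(-174828) = 37292 + 174828 = 212120)
B + 109690 = 212120 + 109690 = 321810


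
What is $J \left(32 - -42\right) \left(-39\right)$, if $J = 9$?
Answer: $-25974$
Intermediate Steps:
$J \left(32 - -42\right) \left(-39\right) = 9 \left(32 - -42\right) \left(-39\right) = 9 \left(32 + 42\right) \left(-39\right) = 9 \cdot 74 \left(-39\right) = 666 \left(-39\right) = -25974$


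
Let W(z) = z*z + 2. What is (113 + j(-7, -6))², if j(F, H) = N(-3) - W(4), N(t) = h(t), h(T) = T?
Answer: 8464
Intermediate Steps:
W(z) = 2 + z² (W(z) = z² + 2 = 2 + z²)
N(t) = t
j(F, H) = -21 (j(F, H) = -3 - (2 + 4²) = -3 - (2 + 16) = -3 - 1*18 = -3 - 18 = -21)
(113 + j(-7, -6))² = (113 - 21)² = 92² = 8464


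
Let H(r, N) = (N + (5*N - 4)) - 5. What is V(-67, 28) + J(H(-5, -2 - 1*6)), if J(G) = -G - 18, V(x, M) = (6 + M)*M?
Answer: 991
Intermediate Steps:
V(x, M) = M*(6 + M)
H(r, N) = -9 + 6*N (H(r, N) = (N + (-4 + 5*N)) - 5 = (-4 + 6*N) - 5 = -9 + 6*N)
J(G) = -18 - G
V(-67, 28) + J(H(-5, -2 - 1*6)) = 28*(6 + 28) + (-18 - (-9 + 6*(-2 - 1*6))) = 28*34 + (-18 - (-9 + 6*(-2 - 6))) = 952 + (-18 - (-9 + 6*(-8))) = 952 + (-18 - (-9 - 48)) = 952 + (-18 - 1*(-57)) = 952 + (-18 + 57) = 952 + 39 = 991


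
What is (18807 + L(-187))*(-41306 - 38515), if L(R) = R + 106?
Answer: -1494728046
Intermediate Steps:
L(R) = 106 + R
(18807 + L(-187))*(-41306 - 38515) = (18807 + (106 - 187))*(-41306 - 38515) = (18807 - 81)*(-79821) = 18726*(-79821) = -1494728046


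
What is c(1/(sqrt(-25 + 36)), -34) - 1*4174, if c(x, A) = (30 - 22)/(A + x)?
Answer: -53075402/12715 - 8*sqrt(11)/12715 ≈ -4174.2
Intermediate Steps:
c(x, A) = 8/(A + x)
c(1/(sqrt(-25 + 36)), -34) - 1*4174 = 8/(-34 + 1/(sqrt(-25 + 36))) - 1*4174 = 8/(-34 + 1/(sqrt(11))) - 4174 = 8/(-34 + sqrt(11)/11) - 4174 = -4174 + 8/(-34 + sqrt(11)/11)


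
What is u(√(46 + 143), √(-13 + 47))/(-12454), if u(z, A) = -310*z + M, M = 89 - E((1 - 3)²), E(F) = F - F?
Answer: -89/12454 + 465*√21/6227 ≈ 0.33506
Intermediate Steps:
E(F) = 0
M = 89 (M = 89 - 1*0 = 89 + 0 = 89)
u(z, A) = 89 - 310*z (u(z, A) = -310*z + 89 = 89 - 310*z)
u(√(46 + 143), √(-13 + 47))/(-12454) = (89 - 310*√(46 + 143))/(-12454) = (89 - 930*√21)*(-1/12454) = -89/12454 + 465*√21/6227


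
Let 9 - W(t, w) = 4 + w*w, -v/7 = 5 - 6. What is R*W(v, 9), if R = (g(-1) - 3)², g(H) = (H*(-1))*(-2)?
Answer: -1900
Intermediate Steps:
v = 7 (v = -7*(5 - 6) = -7*(-1) = 7)
W(t, w) = 5 - w² (W(t, w) = 9 - (4 + w*w) = 9 - (4 + w²) = 9 + (-4 - w²) = 5 - w²)
g(H) = 2*H (g(H) = -H*(-2) = 2*H)
R = 25 (R = (2*(-1) - 3)² = (-2 - 3)² = (-5)² = 25)
R*W(v, 9) = 25*(5 - 1*9²) = 25*(5 - 1*81) = 25*(5 - 81) = 25*(-76) = -1900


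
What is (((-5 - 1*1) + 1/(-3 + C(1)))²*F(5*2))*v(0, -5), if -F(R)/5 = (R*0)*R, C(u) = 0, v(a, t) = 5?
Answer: 0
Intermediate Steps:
F(R) = 0 (F(R) = -5*R*0*R = -0*R = -5*0 = 0)
(((-5 - 1*1) + 1/(-3 + C(1)))²*F(5*2))*v(0, -5) = (((-5 - 1*1) + 1/(-3 + 0))²*0)*5 = (((-5 - 1) + 1/(-3))²*0)*5 = ((-6 - ⅓)²*0)*5 = ((-19/3)²*0)*5 = ((361/9)*0)*5 = 0*5 = 0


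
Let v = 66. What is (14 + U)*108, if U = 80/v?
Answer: 18072/11 ≈ 1642.9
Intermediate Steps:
U = 40/33 (U = 80/66 = 80*(1/66) = 40/33 ≈ 1.2121)
(14 + U)*108 = (14 + 40/33)*108 = (502/33)*108 = 18072/11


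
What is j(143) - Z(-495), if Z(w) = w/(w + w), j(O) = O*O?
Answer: 40897/2 ≈ 20449.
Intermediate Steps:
j(O) = O²
Z(w) = ½ (Z(w) = w/((2*w)) = (1/(2*w))*w = ½)
j(143) - Z(-495) = 143² - 1*½ = 20449 - ½ = 40897/2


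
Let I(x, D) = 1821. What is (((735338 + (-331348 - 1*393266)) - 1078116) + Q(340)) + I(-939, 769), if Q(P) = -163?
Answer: -1065734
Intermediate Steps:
(((735338 + (-331348 - 1*393266)) - 1078116) + Q(340)) + I(-939, 769) = (((735338 + (-331348 - 1*393266)) - 1078116) - 163) + 1821 = (((735338 + (-331348 - 393266)) - 1078116) - 163) + 1821 = (((735338 - 724614) - 1078116) - 163) + 1821 = ((10724 - 1078116) - 163) + 1821 = (-1067392 - 163) + 1821 = -1067555 + 1821 = -1065734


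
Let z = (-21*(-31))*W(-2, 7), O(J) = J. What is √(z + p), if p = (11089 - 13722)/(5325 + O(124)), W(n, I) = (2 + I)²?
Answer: √1565653465114/5449 ≈ 229.63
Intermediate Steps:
p = -2633/5449 (p = (11089 - 13722)/(5325 + 124) = -2633/5449 ≈ -0.48321)
z = 52731 (z = (-21*(-31))*(2 + 7)² = 651*9² = 651*81 = 52731)
√(z + p) = √(52731 - 2633/5449) = √(287328586/5449) = √1565653465114/5449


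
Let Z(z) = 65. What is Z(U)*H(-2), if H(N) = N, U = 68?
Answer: -130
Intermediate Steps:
Z(U)*H(-2) = 65*(-2) = -130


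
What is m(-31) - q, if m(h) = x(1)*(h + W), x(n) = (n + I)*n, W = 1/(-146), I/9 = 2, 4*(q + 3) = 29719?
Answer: -2340637/292 ≈ -8015.9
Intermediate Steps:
q = 29707/4 (q = -3 + (¼)*29719 = -3 + 29719/4 = 29707/4 ≈ 7426.8)
I = 18 (I = 9*2 = 18)
W = -1/146 ≈ -0.0068493
x(n) = n*(18 + n) (x(n) = (n + 18)*n = (18 + n)*n = n*(18 + n))
m(h) = -19/146 + 19*h (m(h) = (1*(18 + 1))*(h - 1/146) = (1*19)*(-1/146 + h) = 19*(-1/146 + h) = -19/146 + 19*h)
m(-31) - q = (-19/146 + 19*(-31)) - 1*29707/4 = (-19/146 - 589) - 29707/4 = -86013/146 - 29707/4 = -2340637/292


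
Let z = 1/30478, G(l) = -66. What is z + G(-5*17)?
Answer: -2011547/30478 ≈ -66.000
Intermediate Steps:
z = 1/30478 ≈ 3.2811e-5
z + G(-5*17) = 1/30478 - 66 = -2011547/30478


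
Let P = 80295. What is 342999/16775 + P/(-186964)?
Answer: 62781516411/3136321100 ≈ 20.018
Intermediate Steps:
342999/16775 + P/(-186964) = 342999/16775 + 80295/(-186964) = 342999*(1/16775) + 80295*(-1/186964) = 342999/16775 - 80295/186964 = 62781516411/3136321100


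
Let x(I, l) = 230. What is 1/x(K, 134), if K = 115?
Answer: 1/230 ≈ 0.0043478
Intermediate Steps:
1/x(K, 134) = 1/230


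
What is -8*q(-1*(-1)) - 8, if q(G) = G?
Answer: -16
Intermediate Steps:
-8*q(-1*(-1)) - 8 = -(-8)*(-1) - 8 = -8*1 - 8 = -8 - 8 = -16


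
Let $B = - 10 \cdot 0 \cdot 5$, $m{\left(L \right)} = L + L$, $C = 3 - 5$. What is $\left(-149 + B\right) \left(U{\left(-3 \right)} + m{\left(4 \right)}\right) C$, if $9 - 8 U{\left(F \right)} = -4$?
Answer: $\frac{11473}{4} \approx 2868.3$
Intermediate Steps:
$C = -2$ ($C = 3 - 5 = -2$)
$U{\left(F \right)} = \frac{13}{8}$ ($U{\left(F \right)} = \frac{9}{8} - - \frac{1}{2} = \frac{9}{8} + \frac{1}{2} = \frac{13}{8}$)
$m{\left(L \right)} = 2 L$
$B = 0$ ($B = \left(-10\right) 0 = 0$)
$\left(-149 + B\right) \left(U{\left(-3 \right)} + m{\left(4 \right)}\right) C = \left(-149 + 0\right) \left(\frac{13}{8} + 2 \cdot 4\right) \left(-2\right) = - 149 \left(\frac{13}{8} + 8\right) \left(-2\right) = - 149 \cdot \frac{77}{8} \left(-2\right) = \left(-149\right) \left(- \frac{77}{4}\right) = \frac{11473}{4}$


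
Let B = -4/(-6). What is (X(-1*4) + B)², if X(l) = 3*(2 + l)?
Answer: 256/9 ≈ 28.444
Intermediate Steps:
X(l) = 6 + 3*l
B = ⅔ (B = -4*(-⅙) = ⅔ ≈ 0.66667)
(X(-1*4) + B)² = ((6 + 3*(-1*4)) + ⅔)² = ((6 + 3*(-4)) + ⅔)² = ((6 - 12) + ⅔)² = (-6 + ⅔)² = (-16/3)² = 256/9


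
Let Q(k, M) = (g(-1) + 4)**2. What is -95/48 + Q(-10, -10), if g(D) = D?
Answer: 337/48 ≈ 7.0208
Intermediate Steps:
Q(k, M) = 9 (Q(k, M) = (-1 + 4)**2 = 3**2 = 9)
-95/48 + Q(-10, -10) = -95/48 + 9 = 337/48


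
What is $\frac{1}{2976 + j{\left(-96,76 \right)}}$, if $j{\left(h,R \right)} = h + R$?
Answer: $\frac{1}{2956} \approx 0.0003383$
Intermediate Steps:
$j{\left(h,R \right)} = R + h$
$\frac{1}{2976 + j{\left(-96,76 \right)}} = \frac{1}{2976 + \left(76 - 96\right)} = \frac{1}{2976 - 20} = \frac{1}{2956}$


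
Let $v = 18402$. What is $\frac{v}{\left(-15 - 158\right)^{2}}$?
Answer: $\frac{18402}{29929} \approx 0.61485$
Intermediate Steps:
$\frac{v}{\left(-15 - 158\right)^{2}} = \frac{18402}{\left(-15 - 158\right)^{2}} = \frac{18402}{\left(-173\right)^{2}} = \frac{18402}{29929}$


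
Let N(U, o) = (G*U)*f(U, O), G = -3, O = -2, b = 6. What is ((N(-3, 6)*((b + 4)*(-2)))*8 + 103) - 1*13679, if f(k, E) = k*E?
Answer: -22216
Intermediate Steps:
f(k, E) = E*k
N(U, o) = 6*U² (N(U, o) = (-3*U)*(-2*U) = 6*U²)
((N(-3, 6)*((b + 4)*(-2)))*8 + 103) - 1*13679 = (((6*(-3)²)*((6 + 4)*(-2)))*8 + 103) - 1*13679 = (((6*9)*(10*(-2)))*8 + 103) - 13679 = ((54*(-20))*8 + 103) - 13679 = (-1080*8 + 103) - 13679 = (-8640 + 103) - 13679 = -8537 - 13679 = -22216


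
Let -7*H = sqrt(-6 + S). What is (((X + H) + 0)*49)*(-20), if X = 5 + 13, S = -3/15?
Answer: -17640 + 28*I*sqrt(155) ≈ -17640.0 + 348.6*I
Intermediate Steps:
S = -1/5 (S = -3*1/15 = -1/5 ≈ -0.20000)
X = 18
H = -I*sqrt(155)/35 (H = -sqrt(-6 - 1/5)/7 = -I*sqrt(155)/35 ≈ -0.35571*I)
(((X + H) + 0)*49)*(-20) = (((18 - I*sqrt(155)/35) + 0)*49)*(-20) = ((18 - I*sqrt(155)/35)*49)*(-20) = (882 - 7*I*sqrt(155)/5)*(-20) = -17640 + 28*I*sqrt(155)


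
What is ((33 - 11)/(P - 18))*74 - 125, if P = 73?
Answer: -477/5 ≈ -95.400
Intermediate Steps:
((33 - 11)/(P - 18))*74 - 125 = ((33 - 11)/(73 - 18))*74 - 125 = (22/55)*74 - 125 = (22*(1/55))*74 - 125 = (⅖)*74 - 125 = 148/5 - 125 = -477/5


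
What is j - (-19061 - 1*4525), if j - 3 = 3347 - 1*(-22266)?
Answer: 49202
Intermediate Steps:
j = 25616 (j = 3 + (3347 - 1*(-22266)) = 3 + (3347 + 22266) = 3 + 25613 = 25616)
j - (-19061 - 1*4525) = 25616 - (-19061 - 1*4525) = 25616 - (-19061 - 4525) = 25616 - 1*(-23586) = 25616 + 23586 = 49202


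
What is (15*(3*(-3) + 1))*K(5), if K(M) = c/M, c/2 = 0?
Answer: 0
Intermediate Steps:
c = 0 (c = 2*0 = 0)
K(M) = 0 (K(M) = 0/M = 0)
(15*(3*(-3) + 1))*K(5) = (15*(3*(-3) + 1))*0 = (15*(-9 + 1))*0 = (15*(-8))*0 = -120*0 = 0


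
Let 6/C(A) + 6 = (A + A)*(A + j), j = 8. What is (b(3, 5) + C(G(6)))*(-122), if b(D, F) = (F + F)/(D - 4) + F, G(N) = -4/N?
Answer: 46604/71 ≈ 656.39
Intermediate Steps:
C(A) = 6/(-6 + 2*A*(8 + A)) (C(A) = 6/(-6 + (A + A)*(A + 8)) = 6/(-6 + (2*A)*(8 + A)) = 6/(-6 + 2*A*(8 + A)))
b(D, F) = F + 2*F/(-4 + D) (b(D, F) = (2*F)/(-4 + D) + F = 2*F/(-4 + D) + F = F + 2*F/(-4 + D))
(b(3, 5) + C(G(6)))*(-122) = (5*(-2 + 3)/(-4 + 3) + 3/(-3 + (-4/6)**2 + 8*(-4/6)))*(-122) = (5*1/(-1) + 3/(-3 + (-4*1/6)**2 + 8*(-4*1/6)))*(-122) = (5*(-1)*1 + 3/(-3 + (-2/3)**2 + 8*(-2/3)))*(-122) = (-5 + 3/(-3 + 4/9 - 16/3))*(-122) = (-5 + 3/(-71/9))*(-122) = (-5 + 3*(-9/71))*(-122) = (-5 - 27/71)*(-122) = -382/71*(-122) = 46604/71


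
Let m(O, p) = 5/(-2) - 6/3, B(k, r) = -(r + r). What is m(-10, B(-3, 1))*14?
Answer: -63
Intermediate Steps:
B(k, r) = -2*r
m(O, p) = -9/2 (m(O, p) = 5*(-½) - 6*⅓ = -5/2 - 2 = -9/2)
m(-10, B(-3, 1))*14 = -9/2*14 = -63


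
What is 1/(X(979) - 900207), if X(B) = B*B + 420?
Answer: 1/58654 ≈ 1.7049e-5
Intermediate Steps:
X(B) = 420 + B² (X(B) = B² + 420 = 420 + B²)
1/(X(979) - 900207) = 1/((420 + 979²) - 900207) = 1/((420 + 958441) - 900207) = 1/(958861 - 900207) = 1/58654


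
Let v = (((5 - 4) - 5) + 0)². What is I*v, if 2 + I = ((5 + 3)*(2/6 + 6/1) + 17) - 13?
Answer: 2528/3 ≈ 842.67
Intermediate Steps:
v = 16 (v = ((1 - 5) + 0)² = (-4 + 0)² = (-4)² = 16)
I = 158/3 (I = -2 + (((5 + 3)*(2/6 + 6/1) + 17) - 13) = -2 + ((8*(2*(⅙) + 6*1) + 17) - 13) = -2 + ((8*(⅓ + 6) + 17) - 13) = -2 + ((8*(19/3) + 17) - 13) = -2 + ((152/3 + 17) - 13) = -2 + (203/3 - 13) = -2 + 164/3 = 158/3 ≈ 52.667)
I*v = (158/3)*16 = 2528/3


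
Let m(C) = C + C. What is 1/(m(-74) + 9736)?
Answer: 1/9588 ≈ 0.00010430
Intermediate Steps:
m(C) = 2*C
1/(m(-74) + 9736) = 1/(2*(-74) + 9736) = 1/(-148 + 9736) = 1/9588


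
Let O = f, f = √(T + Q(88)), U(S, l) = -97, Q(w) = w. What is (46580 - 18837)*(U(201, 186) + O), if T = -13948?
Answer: -2691071 + 166458*I*√385 ≈ -2.6911e+6 + 3.2661e+6*I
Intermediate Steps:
f = 6*I*√385 (f = √(-13948 + 88) = √(-13860) = 6*I*√385 ≈ 117.73*I)
O = 6*I*√385 ≈ 117.73*I
(46580 - 18837)*(U(201, 186) + O) = (46580 - 18837)*(-97 + 6*I*√385) = 27743*(-97 + 6*I*√385) = -2691071 + 166458*I*√385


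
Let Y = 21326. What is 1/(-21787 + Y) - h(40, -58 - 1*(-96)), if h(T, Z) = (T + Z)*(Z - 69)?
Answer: 1114697/461 ≈ 2418.0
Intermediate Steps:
h(T, Z) = (-69 + Z)*(T + Z) (h(T, Z) = (T + Z)*(-69 + Z) = (-69 + Z)*(T + Z))
1/(-21787 + Y) - h(40, -58 - 1*(-96)) = 1/(-21787 + 21326) - ((-58 - 1*(-96))**2 - 69*40 - 69*(-58 - 1*(-96)) + 40*(-58 - 1*(-96))) = 1/(-461) - ((-58 + 96)**2 - 2760 - 69*(-58 + 96) + 40*(-58 + 96)) = -1/461 - (38**2 - 2760 - 69*38 + 40*38) = -1/461 - (1444 - 2760 - 2622 + 1520) = -1/461 - 1*(-2418) = -1/461 + 2418 = 1114697/461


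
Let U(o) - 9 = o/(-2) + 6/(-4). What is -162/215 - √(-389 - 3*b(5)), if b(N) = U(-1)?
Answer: -162/215 - I*√413 ≈ -0.75349 - 20.322*I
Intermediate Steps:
U(o) = 15/2 - o/2 (U(o) = 9 + (o/(-2) + 6/(-4)) = 9 + (o*(-½) + 6*(-¼)) = 9 + (-o/2 - 3/2) = 9 + (-3/2 - o/2) = 15/2 - o/2)
b(N) = 8 (b(N) = 15/2 - ½*(-1) = 15/2 + ½ = 8)
-162/215 - √(-389 - 3*b(5)) = -162/215 - √(-389 - 3*8) = -162*1/215 - √(-389 - 24) = -162/215 - √(-413) = -162/215 - I*√413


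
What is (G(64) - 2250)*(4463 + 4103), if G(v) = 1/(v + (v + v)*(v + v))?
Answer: -158505259717/8224 ≈ -1.9274e+7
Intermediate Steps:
G(v) = 1/(v + 4*v²) (G(v) = 1/(v + (2*v)*(2*v)) = 1/(v + 4*v²))
(G(64) - 2250)*(4463 + 4103) = (1/(64*(1 + 4*64)) - 2250)*(4463 + 4103) = (1/(64*(1 + 256)) - 2250)*8566 = ((1/64)/257 - 2250)*8566 = ((1/64)*(1/257) - 2250)*8566 = (1/16448 - 2250)*8566 = -37007999/16448*8566 = -158505259717/8224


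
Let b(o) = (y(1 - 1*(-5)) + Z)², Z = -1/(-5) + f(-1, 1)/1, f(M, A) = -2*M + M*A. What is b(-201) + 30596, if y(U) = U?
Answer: 766196/25 ≈ 30648.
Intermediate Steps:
f(M, A) = -2*M + A*M
Z = 6/5 (Z = -1/(-5) - (-2 + 1)/1 = -1*(-⅕) - 1*(-1)*1 = ⅕ + 1*1 = ⅕ + 1 = 6/5 ≈ 1.2000)
b(o) = 1296/25 (b(o) = ((1 - 1*(-5)) + 6/5)² = ((1 + 5) + 6/5)² = (6 + 6/5)² = (36/5)² = 1296/25)
b(-201) + 30596 = 1296/25 + 30596 = 766196/25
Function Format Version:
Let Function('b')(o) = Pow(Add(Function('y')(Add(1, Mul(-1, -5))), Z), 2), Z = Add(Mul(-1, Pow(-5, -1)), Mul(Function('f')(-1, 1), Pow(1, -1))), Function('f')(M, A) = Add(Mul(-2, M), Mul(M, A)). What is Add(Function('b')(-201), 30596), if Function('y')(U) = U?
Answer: Rational(766196, 25) ≈ 30648.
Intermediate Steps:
Function('f')(M, A) = Add(Mul(-2, M), Mul(A, M))
Z = Rational(6, 5) (Z = Add(Mul(-1, Pow(-5, -1)), Mul(Mul(-1, Add(-2, 1)), Pow(1, -1))) = Add(Mul(-1, Rational(-1, 5)), Mul(Mul(-1, -1), 1)) = Add(Rational(1, 5), Mul(1, 1)) = Add(Rational(1, 5), 1) = Rational(6, 5) ≈ 1.2000)
Function('b')(o) = Rational(1296, 25) (Function('b')(o) = Pow(Add(Add(1, Mul(-1, -5)), Rational(6, 5)), 2) = Pow(Add(Add(1, 5), Rational(6, 5)), 2) = Pow(Add(6, Rational(6, 5)), 2) = Pow(Rational(36, 5), 2) = Rational(1296, 25))
Add(Function('b')(-201), 30596) = Add(Rational(1296, 25), 30596) = Rational(766196, 25)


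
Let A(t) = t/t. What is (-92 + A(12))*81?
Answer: -7371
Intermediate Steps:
A(t) = 1
(-92 + A(12))*81 = (-92 + 1)*81 = -91*81 = -7371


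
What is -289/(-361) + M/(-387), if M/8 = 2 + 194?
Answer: -454205/139707 ≈ -3.2511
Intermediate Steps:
M = 1568 (M = 8*(2 + 194) = 8*196 = 1568)
-289/(-361) + M/(-387) = -289/(-361) + 1568/(-387) = -289*(-1/361) + 1568*(-1/387) = 289/361 - 1568/387 = -454205/139707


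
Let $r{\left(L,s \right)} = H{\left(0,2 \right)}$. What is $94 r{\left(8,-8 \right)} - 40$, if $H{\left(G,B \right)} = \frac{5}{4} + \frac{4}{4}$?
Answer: $\frac{343}{2} \approx 171.5$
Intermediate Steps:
$H{\left(G,B \right)} = \frac{9}{4}$ ($H{\left(G,B \right)} = 5 \cdot \frac{1}{4} + 4 \cdot \frac{1}{4} = \frac{5}{4} + 1 = \frac{9}{4}$)
$r{\left(L,s \right)} = \frac{9}{4}$
$94 r{\left(8,-8 \right)} - 40 = 94 \cdot \frac{9}{4} - 40 = \frac{423}{2} - 40 = \frac{343}{2}$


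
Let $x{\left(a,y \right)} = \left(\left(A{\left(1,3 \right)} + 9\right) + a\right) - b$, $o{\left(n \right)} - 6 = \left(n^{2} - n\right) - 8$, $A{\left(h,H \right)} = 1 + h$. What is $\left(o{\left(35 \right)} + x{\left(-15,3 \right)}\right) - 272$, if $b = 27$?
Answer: $885$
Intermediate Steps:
$o{\left(n \right)} = -2 + n^{2} - n$ ($o{\left(n \right)} = 6 - \left(8 + n - n^{2}\right) = -2 + n^{2} - n$)
$x{\left(a,y \right)} = -16 + a$ ($x{\left(a,y \right)} = \left(\left(\left(1 + 1\right) + 9\right) + a\right) - 27 = \left(\left(2 + 9\right) + a\right) - 27 = \left(11 + a\right) - 27 = -16 + a$)
$\left(o{\left(35 \right)} + x{\left(-15,3 \right)}\right) - 272 = \left(\left(-2 + 35^{2} - 35\right) - 31\right) - 272 = \left(\left(-2 + 1225 - 35\right) - 31\right) - 272 = \left(1188 - 31\right) - 272 = 1157 - 272 = 885$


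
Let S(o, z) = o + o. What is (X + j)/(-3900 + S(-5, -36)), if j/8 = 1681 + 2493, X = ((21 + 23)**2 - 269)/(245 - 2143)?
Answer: -63376349/7421180 ≈ -8.5399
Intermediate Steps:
S(o, z) = 2*o
X = -1667/1898 (X = (44**2 - 269)/(-1898) = (1936 - 269)*(-1/1898) = 1667*(-1/1898) = -1667/1898 ≈ -0.87829)
j = 33392 (j = 8*(1681 + 2493) = 8*4174 = 33392)
(X + j)/(-3900 + S(-5, -36)) = (-1667/1898 + 33392)/(-3900 + 2*(-5)) = 63376349/(1898*(-3900 - 10)) = (63376349/1898)/(-3910) = (63376349/1898)*(-1/3910) = -63376349/7421180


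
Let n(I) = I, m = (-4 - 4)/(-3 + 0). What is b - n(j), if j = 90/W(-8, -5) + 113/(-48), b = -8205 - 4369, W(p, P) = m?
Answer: -605059/48 ≈ -12605.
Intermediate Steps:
m = 8/3 (m = -8/(-3) = -8*(-1/3) = 8/3 ≈ 2.6667)
W(p, P) = 8/3
b = -12574
j = 1507/48 (j = 90/(8/3) + 113/(-48) = 90*(3/8) + 113*(-1/48) = 135/4 - 113/48 = 1507/48 ≈ 31.396)
b - n(j) = -12574 - 1*1507/48 = -12574 - 1507/48 = -605059/48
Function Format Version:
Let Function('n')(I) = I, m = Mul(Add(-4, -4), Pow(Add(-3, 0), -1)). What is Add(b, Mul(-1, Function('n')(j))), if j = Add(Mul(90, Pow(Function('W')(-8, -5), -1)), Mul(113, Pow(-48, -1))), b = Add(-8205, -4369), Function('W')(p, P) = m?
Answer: Rational(-605059, 48) ≈ -12605.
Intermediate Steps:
m = Rational(8, 3) (m = Mul(-8, Pow(-3, -1)) = Mul(-8, Rational(-1, 3)) = Rational(8, 3) ≈ 2.6667)
Function('W')(p, P) = Rational(8, 3)
b = -12574
j = Rational(1507, 48) (j = Add(Mul(90, Pow(Rational(8, 3), -1)), Mul(113, Pow(-48, -1))) = Add(Mul(90, Rational(3, 8)), Mul(113, Rational(-1, 48))) = Add(Rational(135, 4), Rational(-113, 48)) = Rational(1507, 48) ≈ 31.396)
Add(b, Mul(-1, Function('n')(j))) = Add(-12574, Mul(-1, Rational(1507, 48))) = Add(-12574, Rational(-1507, 48)) = Rational(-605059, 48)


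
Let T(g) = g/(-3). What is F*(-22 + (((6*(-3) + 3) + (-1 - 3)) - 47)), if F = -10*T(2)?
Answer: -1760/3 ≈ -586.67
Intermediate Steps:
T(g) = -g/3 (T(g) = g*(-1/3) = -g/3)
F = 20/3 (F = -(-10)*2/3 = -10*(-2/3) = 20/3 ≈ 6.6667)
F*(-22 + (((6*(-3) + 3) + (-1 - 3)) - 47)) = 20*(-22 + (((6*(-3) + 3) + (-1 - 3)) - 47))/3 = 20*(-22 + (((-18 + 3) - 4) - 47))/3 = 20*(-22 + ((-15 - 4) - 47))/3 = 20*(-22 + (-19 - 47))/3 = 20*(-22 - 66)/3 = (20/3)*(-88) = -1760/3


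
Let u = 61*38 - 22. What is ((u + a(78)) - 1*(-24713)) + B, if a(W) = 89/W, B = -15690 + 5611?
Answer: 1320629/78 ≈ 16931.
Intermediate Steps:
B = -10079
u = 2296 (u = 2318 - 22 = 2296)
((u + a(78)) - 1*(-24713)) + B = ((2296 + 89/78) - 1*(-24713)) - 10079 = ((2296 + 89*(1/78)) + 24713) - 10079 = ((2296 + 89/78) + 24713) - 10079 = (179177/78 + 24713) - 10079 = 2106791/78 - 10079 = 1320629/78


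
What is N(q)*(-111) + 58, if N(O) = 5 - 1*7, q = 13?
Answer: 280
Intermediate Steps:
N(O) = -2 (N(O) = 5 - 7 = -2)
N(q)*(-111) + 58 = -2*(-111) + 58 = 222 + 58 = 280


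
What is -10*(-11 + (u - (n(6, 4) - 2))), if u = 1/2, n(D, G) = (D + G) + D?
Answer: 245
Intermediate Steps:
n(D, G) = G + 2*D
u = ½ ≈ 0.50000
-10*(-11 + (u - (n(6, 4) - 2))) = -10*(-11 + (½ - ((4 + 2*6) - 2))) = -10*(-11 + (½ - ((4 + 12) - 2))) = -10*(-11 + (½ - (16 - 2))) = -10*(-11 + (½ - 1*14)) = -10*(-11 + (½ - 14)) = -10*(-11 - 27/2) = -10*(-49/2) = 245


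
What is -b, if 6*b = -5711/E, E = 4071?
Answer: 5711/24426 ≈ 0.23381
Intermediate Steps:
b = -5711/24426 (b = (-5711/4071)/6 = (-5711*1/4071)/6 = (1/6)*(-5711/4071) = -5711/24426 ≈ -0.23381)
-b = -1*(-5711/24426) = 5711/24426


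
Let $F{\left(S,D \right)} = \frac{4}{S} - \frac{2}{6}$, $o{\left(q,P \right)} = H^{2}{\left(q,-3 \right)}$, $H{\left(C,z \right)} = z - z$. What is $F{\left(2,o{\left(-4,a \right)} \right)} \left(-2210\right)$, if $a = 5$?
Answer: $- \frac{11050}{3} \approx -3683.3$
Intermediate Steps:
$H{\left(C,z \right)} = 0$
$o{\left(q,P \right)} = 0$ ($o{\left(q,P \right)} = 0^{2} = 0$)
$F{\left(S,D \right)} = - \frac{1}{3} + \frac{4}{S}$ ($F{\left(S,D \right)} = \frac{4}{S} - \frac{1}{3} = - \frac{1}{3} + \frac{4}{S}$)
$F{\left(2,o{\left(-4,a \right)} \right)} \left(-2210\right) = \frac{12 - 2}{3 \cdot 2} \left(-2210\right) = \frac{1}{3} \cdot \frac{1}{2} \left(12 - 2\right) \left(-2210\right) = \frac{1}{3} \cdot \frac{1}{2} \cdot 10 \left(-2210\right) = \frac{5}{3} \left(-2210\right) = - \frac{11050}{3}$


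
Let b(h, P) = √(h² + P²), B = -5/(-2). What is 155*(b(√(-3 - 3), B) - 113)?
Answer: -34875/2 ≈ -17438.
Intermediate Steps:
B = 5/2 (B = -5*(-½) = 5/2 ≈ 2.5000)
b(h, P) = √(P² + h²)
155*(b(√(-3 - 3), B) - 113) = 155*(√((5/2)² + (√(-3 - 3))²) - 113) = 155*(√(25/4 + (√(-6))²) - 113) = 155*(√(25/4 + (I*√6)²) - 113) = 155*(√(25/4 - 6) - 113) = 155*(√(¼) - 113) = 155*(½ - 113) = 155*(-225/2) = -34875/2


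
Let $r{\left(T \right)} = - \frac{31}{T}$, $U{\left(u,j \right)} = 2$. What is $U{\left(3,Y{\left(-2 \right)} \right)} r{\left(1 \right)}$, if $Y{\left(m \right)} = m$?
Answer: $-62$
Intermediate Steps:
$U{\left(3,Y{\left(-2 \right)} \right)} r{\left(1 \right)} = 2 \left(- \frac{31}{1}\right) = 2 \left(\left(-31\right) 1\right) = 2 \left(-31\right) = -62$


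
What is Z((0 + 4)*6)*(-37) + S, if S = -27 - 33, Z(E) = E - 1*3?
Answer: -837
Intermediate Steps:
Z(E) = -3 + E (Z(E) = E - 3 = -3 + E)
S = -60
Z((0 + 4)*6)*(-37) + S = (-3 + (0 + 4)*6)*(-37) - 60 = (-3 + 4*6)*(-37) - 60 = (-3 + 24)*(-37) - 60 = 21*(-37) - 60 = -777 - 60 = -837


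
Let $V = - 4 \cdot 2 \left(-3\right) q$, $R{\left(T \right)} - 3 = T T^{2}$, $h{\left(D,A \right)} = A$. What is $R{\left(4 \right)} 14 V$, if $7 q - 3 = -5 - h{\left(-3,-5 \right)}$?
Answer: $9648$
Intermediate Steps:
$q = \frac{3}{7}$ ($q = \frac{3}{7} + \frac{-5 - -5}{7} = \frac{3}{7} + \frac{-5 + 5}{7} = \frac{3}{7} + \frac{1}{7} \cdot 0 = \frac{3}{7} + 0 = \frac{3}{7} \approx 0.42857$)
$R{\left(T \right)} = 3 + T^{3}$ ($R{\left(T \right)} = 3 + T T^{2} = 3 + T^{3}$)
$V = \frac{72}{7}$ ($V = - 4 \cdot 2 \left(-3\right) \frac{3}{7} = \left(-4\right) \left(-6\right) \frac{3}{7} = 24 \cdot \frac{3}{7} = \frac{72}{7} \approx 10.286$)
$R{\left(4 \right)} 14 V = \left(3 + 4^{3}\right) 14 \cdot \frac{72}{7} = \left(3 + 64\right) 14 \cdot \frac{72}{7} = 67 \cdot 14 \cdot \frac{72}{7} = 938 \cdot \frac{72}{7} = 9648$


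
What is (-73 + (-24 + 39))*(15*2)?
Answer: -1740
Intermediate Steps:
(-73 + (-24 + 39))*(15*2) = (-73 + 15)*30 = -58*30 = -1740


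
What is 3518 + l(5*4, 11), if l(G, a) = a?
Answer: 3529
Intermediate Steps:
3518 + l(5*4, 11) = 3518 + 11 = 3529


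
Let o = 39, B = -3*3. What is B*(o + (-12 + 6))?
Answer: -297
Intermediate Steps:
B = -9
B*(o + (-12 + 6)) = -9*(39 + (-12 + 6)) = -9*(39 - 6) = -9*33 = -297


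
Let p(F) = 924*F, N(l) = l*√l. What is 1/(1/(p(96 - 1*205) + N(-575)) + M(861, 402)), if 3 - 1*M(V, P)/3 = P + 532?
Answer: (-2875*√23 + 100716*I)/(-281299789*I + 8029875*√23) ≈ -0.00035804 - 1.7053e-13*I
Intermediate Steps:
N(l) = l^(3/2)
M(V, P) = -1587 - 3*P (M(V, P) = 9 - 3*(P + 532) = 9 - 3*(532 + P) = 9 + (-1596 - 3*P) = -1587 - 3*P)
1/(1/(p(96 - 1*205) + N(-575)) + M(861, 402)) = 1/(1/(924*(96 - 1*205) + (-575)^(3/2)) + (-1587 - 3*402)) = 1/(1/(924*(96 - 205) - 2875*I*√23) + (-1587 - 1206)) = 1/(1/(924*(-109) - 2875*I*√23) - 2793) = 1/(1/(-100716 - 2875*I*√23) - 2793) = 1/(-2793 + 1/(-100716 - 2875*I*√23))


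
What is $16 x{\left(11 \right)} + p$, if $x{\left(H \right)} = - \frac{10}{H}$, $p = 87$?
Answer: $\frac{797}{11} \approx 72.455$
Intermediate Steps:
$16 x{\left(11 \right)} + p = 16 \left(- \frac{10}{11}\right) + 87 = - \frac{160}{11} + 87 = \frac{797}{11}$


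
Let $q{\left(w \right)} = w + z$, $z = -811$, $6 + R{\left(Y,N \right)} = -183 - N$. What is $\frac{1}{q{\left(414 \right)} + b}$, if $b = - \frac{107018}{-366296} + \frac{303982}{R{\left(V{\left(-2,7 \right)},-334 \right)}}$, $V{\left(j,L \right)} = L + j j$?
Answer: $\frac{26556460}{45138539521} \approx 0.00058833$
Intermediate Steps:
$V{\left(j,L \right)} = L + j^{2}$
$R{\left(Y,N \right)} = -189 - N$ ($R{\left(Y,N \right)} = -6 - \left(183 + N\right) = -189 - N$)
$q{\left(w \right)} = -811 + w$ ($q{\left(w \right)} = w - 811 = -811 + w$)
$b = \frac{55681454141}{26556460}$ ($b = - \frac{107018}{-366296} + \frac{303982}{-189 - -334} = \left(-107018\right) \left(- \frac{1}{366296}\right) + \frac{303982}{-189 + 334} = \frac{53509}{183148} + \frac{303982}{145} = \frac{55681454141}{26556460} \approx 2096.7$)
$\frac{1}{q{\left(414 \right)} + b} = \frac{1}{\left(-811 + 414\right) + \frac{55681454141}{26556460}} = \frac{1}{-397 + \frac{55681454141}{26556460}} = \frac{1}{\frac{45138539521}{26556460}} = \frac{26556460}{45138539521}$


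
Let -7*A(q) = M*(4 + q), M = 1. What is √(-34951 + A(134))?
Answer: I*√1713565/7 ≈ 187.0*I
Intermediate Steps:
A(q) = -4/7 - q/7 (A(q) = -(4 + q)/7 = -4/7 - q/7)
√(-34951 + A(134)) = √(-34951 + (-4/7 - ⅐*134)) = √(-34951 + (-4/7 - 134/7)) = √(-34951 - 138/7) = √(-244795/7) = I*√1713565/7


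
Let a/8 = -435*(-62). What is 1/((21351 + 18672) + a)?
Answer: 1/255783 ≈ 3.9096e-6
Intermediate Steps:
a = 215760 (a = 8*(-435*(-62)) = 8*26970 = 215760)
1/((21351 + 18672) + a) = 1/((21351 + 18672) + 215760) = 1/(40023 + 215760) = 1/255783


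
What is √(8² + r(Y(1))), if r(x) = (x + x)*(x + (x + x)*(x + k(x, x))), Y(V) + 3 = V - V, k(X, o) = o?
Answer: I*√134 ≈ 11.576*I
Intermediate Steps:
Y(V) = -3 (Y(V) = -3 + (V - V) = -3 + 0 = -3)
r(x) = 2*x*(x + 4*x²) (r(x) = (x + x)*(x + (x + x)*(x + x)) = (2*x)*(x + (2*x)*(2*x)) = (2*x)*(x + 4*x²) = 2*x*(x + 4*x²))
√(8² + r(Y(1))) = √(8² + (-3)²*(2 + 8*(-3))) = √(64 + 9*(2 - 24)) = √(64 + 9*(-22)) = √(64 - 198) = √(-134) = I*√134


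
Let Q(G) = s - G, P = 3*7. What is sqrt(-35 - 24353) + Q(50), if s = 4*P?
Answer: 34 + 2*I*sqrt(6097) ≈ 34.0 + 156.17*I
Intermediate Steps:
P = 21
s = 84 (s = 4*21 = 84)
Q(G) = 84 - G
sqrt(-35 - 24353) + Q(50) = sqrt(-35 - 24353) + (84 - 1*50) = sqrt(-24388) + (84 - 50) = 2*I*sqrt(6097) + 34 = 34 + 2*I*sqrt(6097)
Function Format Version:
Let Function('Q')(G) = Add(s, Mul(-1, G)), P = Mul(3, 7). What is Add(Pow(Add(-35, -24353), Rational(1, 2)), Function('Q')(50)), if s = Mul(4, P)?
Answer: Add(34, Mul(2, I, Pow(6097, Rational(1, 2)))) ≈ Add(34.000, Mul(156.17, I))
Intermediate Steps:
P = 21
s = 84 (s = Mul(4, 21) = 84)
Function('Q')(G) = Add(84, Mul(-1, G))
Add(Pow(Add(-35, -24353), Rational(1, 2)), Function('Q')(50)) = Add(Pow(Add(-35, -24353), Rational(1, 2)), Add(84, Mul(-1, 50))) = Add(Pow(-24388, Rational(1, 2)), Add(84, -50)) = Add(Mul(2, I, Pow(6097, Rational(1, 2))), 34) = Add(34, Mul(2, I, Pow(6097, Rational(1, 2))))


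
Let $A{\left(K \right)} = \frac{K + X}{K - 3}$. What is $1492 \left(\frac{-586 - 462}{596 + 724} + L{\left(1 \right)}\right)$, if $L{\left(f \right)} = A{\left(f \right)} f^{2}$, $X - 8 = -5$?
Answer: $- \frac{687812}{165} \approx -4168.6$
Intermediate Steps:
$X = 3$ ($X = 8 - 5 = 3$)
$A{\left(K \right)} = \frac{3 + K}{-3 + K}$ ($A{\left(K \right)} = \frac{K + 3}{K - 3} = \frac{3 + K}{-3 + K}$)
$L{\left(f \right)} = \frac{f^{2} \left(3 + f\right)}{-3 + f}$ ($L{\left(f \right)} = \frac{3 + f}{-3 + f} f^{2} = \frac{f^{2} \left(3 + f\right)}{-3 + f}$)
$1492 \left(\frac{-586 - 462}{596 + 724} + L{\left(1 \right)}\right) = 1492 \left(\frac{-586 - 462}{596 + 724} + \frac{1^{2} \left(3 + 1\right)}{-3 + 1}\right) = 1492 \left(- \frac{1048}{1320} + 1 \frac{1}{-2} \cdot 4\right) = 1492 \left(\left(-1048\right) \frac{1}{1320} + 1 \left(- \frac{1}{2}\right) 4\right) = 1492 \left(- \frac{131}{165} - 2\right) = 1492 \left(- \frac{461}{165}\right) = - \frac{687812}{165}$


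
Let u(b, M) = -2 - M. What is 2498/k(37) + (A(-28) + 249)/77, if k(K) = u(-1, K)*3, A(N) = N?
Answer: -166489/9009 ≈ -18.480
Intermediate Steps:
k(K) = -6 - 3*K (k(K) = (-2 - K)*3 = -6 - 3*K)
2498/k(37) + (A(-28) + 249)/77 = 2498/(-6 - 3*37) + (-28 + 249)/77 = 2498/(-6 - 111) + 221*(1/77) = 2498/(-117) + 221/77 = 2498*(-1/117) + 221/77 = -2498/117 + 221/77 = -166489/9009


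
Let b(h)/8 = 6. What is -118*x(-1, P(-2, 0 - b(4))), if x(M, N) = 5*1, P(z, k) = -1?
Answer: -590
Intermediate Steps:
b(h) = 48 (b(h) = 8*6 = 48)
x(M, N) = 5
-118*x(-1, P(-2, 0 - b(4))) = -118*5 = -590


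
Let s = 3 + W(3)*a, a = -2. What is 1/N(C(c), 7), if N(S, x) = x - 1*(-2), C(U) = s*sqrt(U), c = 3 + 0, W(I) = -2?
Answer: 1/9 ≈ 0.11111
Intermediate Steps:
c = 3
s = 7 (s = 3 - 2*(-2) = 3 + 4 = 7)
C(U) = 7*sqrt(U)
N(S, x) = 2 + x (N(S, x) = x + 2 = 2 + x)
1/N(C(c), 7) = 1/(2 + 7) = 1/9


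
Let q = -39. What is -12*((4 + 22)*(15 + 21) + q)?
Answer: -10764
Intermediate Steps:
-12*((4 + 22)*(15 + 21) + q) = -12*((4 + 22)*(15 + 21) - 39) = -12*(26*36 - 39) = -12*(936 - 39) = -12*897 = -10764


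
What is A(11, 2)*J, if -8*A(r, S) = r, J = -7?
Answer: 77/8 ≈ 9.6250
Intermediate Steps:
A(r, S) = -r/8
A(11, 2)*J = -1/8*11*(-7) = -11/8*(-7) = 77/8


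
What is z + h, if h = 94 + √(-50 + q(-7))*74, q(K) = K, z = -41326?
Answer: -41232 + 74*I*√57 ≈ -41232.0 + 558.69*I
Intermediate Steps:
h = 94 + 74*I*√57 (h = 94 + √(-50 - 7)*74 = 94 + √(-57)*74 = 94 + (I*√57)*74 = 94 + 74*I*√57 ≈ 94.0 + 558.69*I)
z + h = -41326 + (94 + 74*I*√57) = -41232 + 74*I*√57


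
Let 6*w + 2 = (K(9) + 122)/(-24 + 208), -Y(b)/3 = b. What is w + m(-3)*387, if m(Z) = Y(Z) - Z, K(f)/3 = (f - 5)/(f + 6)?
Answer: 12816827/2760 ≈ 4643.8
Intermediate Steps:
Y(b) = -3*b
K(f) = 3*(-5 + f)/(6 + f) (K(f) = 3*((f - 5)/(f + 6)) = 3*((-5 + f)/(6 + f)) = 3*(-5 + f)/(6 + f))
m(Z) = -4*Z (m(Z) = -3*Z - Z = -4*Z)
w = -613/2760 (w = -1/3 + ((3*(-5 + 9)/(6 + 9) + 122)/(-24 + 208))/6 = -1/3 + ((3*4/15 + 122)/184)/6 = -1/3 + ((3*(1/15)*4 + 122)*(1/184))/6 = -1/3 + ((4/5 + 122)*(1/184))/6 = -1/3 + ((614/5)*(1/184))/6 = -1/3 + (1/6)*(307/460) = -1/3 + 307/2760 = -613/2760 ≈ -0.22210)
w + m(-3)*387 = -613/2760 - 4*(-3)*387 = -613/2760 + 12*387 = -613/2760 + 4644 = 12816827/2760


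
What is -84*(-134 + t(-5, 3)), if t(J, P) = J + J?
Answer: 12096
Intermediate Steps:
t(J, P) = 2*J
-84*(-134 + t(-5, 3)) = -84*(-134 + 2*(-5)) = -84*(-134 - 10) = -84*(-144) = 12096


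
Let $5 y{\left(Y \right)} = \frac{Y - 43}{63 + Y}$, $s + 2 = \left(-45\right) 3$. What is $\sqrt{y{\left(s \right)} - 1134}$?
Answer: $\frac{6 i \sqrt{43105}}{37} \approx 33.668 i$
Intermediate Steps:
$s = -137$ ($s = -2 - 135 = -137$)
$y{\left(Y \right)} = \frac{-43 + Y}{5 \left(63 + Y\right)}$ ($y{\left(Y \right)} = \frac{\left(Y - 43\right) \frac{1}{63 + Y}}{5} = \frac{\left(-43 + Y\right) \frac{1}{63 + Y}}{5} = \frac{\frac{1}{63 + Y} \left(-43 + Y\right)}{5} = \frac{-43 + Y}{5 \left(63 + Y\right)}$)
$\sqrt{y{\left(s \right)} - 1134} = \sqrt{\frac{-43 - 137}{5 \left(63 - 137\right)} - 1134} = \sqrt{\frac{1}{5} \frac{1}{-74} \left(-180\right) - 1134} = \sqrt{\frac{1}{5} \left(- \frac{1}{74}\right) \left(-180\right) - 1134} = \sqrt{\frac{18}{37} - 1134} = \sqrt{- \frac{41940}{37}} = \frac{6 i \sqrt{43105}}{37}$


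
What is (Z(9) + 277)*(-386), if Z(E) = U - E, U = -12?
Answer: -98816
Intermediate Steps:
Z(E) = -12 - E
(Z(9) + 277)*(-386) = ((-12 - 1*9) + 277)*(-386) = ((-12 - 9) + 277)*(-386) = (-21 + 277)*(-386) = 256*(-386) = -98816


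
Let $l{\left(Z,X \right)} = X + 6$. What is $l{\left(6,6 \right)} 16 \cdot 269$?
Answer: $51648$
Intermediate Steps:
$l{\left(Z,X \right)} = 6 + X$
$l{\left(6,6 \right)} 16 \cdot 269 = \left(6 + 6\right) 16 \cdot 269 = 12 \cdot 16 \cdot 269 = 192 \cdot 269 = 51648$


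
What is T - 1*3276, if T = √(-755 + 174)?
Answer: -3276 + I*√581 ≈ -3276.0 + 24.104*I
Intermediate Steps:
T = I*√581 (T = √(-581) = I*√581 ≈ 24.104*I)
T - 1*3276 = I*√581 - 1*3276 = I*√581 - 3276 = -3276 + I*√581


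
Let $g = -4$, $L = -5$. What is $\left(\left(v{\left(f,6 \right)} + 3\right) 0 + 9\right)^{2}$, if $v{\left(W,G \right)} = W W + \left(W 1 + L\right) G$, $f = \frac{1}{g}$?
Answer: $81$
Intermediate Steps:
$f = - \frac{1}{4}$ ($f = \frac{1}{-4} = - \frac{1}{4} \approx -0.25$)
$v{\left(W,G \right)} = W^{2} + G \left(-5 + W\right)$ ($v{\left(W,G \right)} = W W + \left(W 1 - 5\right) G = W^{2} + \left(W - 5\right) G = W^{2} + \left(-5 + W\right) G = W^{2} + G \left(-5 + W\right)$)
$\left(\left(v{\left(f,6 \right)} + 3\right) 0 + 9\right)^{2} = \left(\left(\left(\left(- \frac{1}{4}\right)^{2} - 30 + 6 \left(- \frac{1}{4}\right)\right) + 3\right) 0 + 9\right)^{2} = \left(\left(\left(\frac{1}{16} - 30 - \frac{3}{2}\right) + 3\right) 0 + 9\right)^{2} = \left(\left(- \frac{503}{16} + 3\right) 0 + 9\right)^{2} = \left(\left(- \frac{455}{16}\right) 0 + 9\right)^{2} = \left(0 + 9\right)^{2} = 9^{2} = 81$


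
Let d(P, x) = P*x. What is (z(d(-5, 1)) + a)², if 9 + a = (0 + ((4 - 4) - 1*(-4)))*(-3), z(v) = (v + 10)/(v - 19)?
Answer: 259081/576 ≈ 449.79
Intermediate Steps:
z(v) = (10 + v)/(-19 + v)
a = -21 (a = -9 + (0 + ((4 - 4) - 1*(-4)))*(-3) = -9 + (0 + (0 + 4))*(-3) = -9 + (0 + 4)*(-3) = -9 + 4*(-3) = -9 - 12 = -21)
(z(d(-5, 1)) + a)² = ((10 - 5*1)/(-19 - 5*1) - 21)² = ((10 - 5)/(-19 - 5) - 21)² = (5/(-24) - 21)² = (-1/24*5 - 21)² = (-5/24 - 21)² = (-509/24)² = 259081/576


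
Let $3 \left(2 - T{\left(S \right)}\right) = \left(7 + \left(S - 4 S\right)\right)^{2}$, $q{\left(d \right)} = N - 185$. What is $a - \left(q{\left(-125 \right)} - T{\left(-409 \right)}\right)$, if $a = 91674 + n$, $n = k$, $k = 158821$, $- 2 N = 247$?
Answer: $- \frac{1540679}{6} \approx -2.5678 \cdot 10^{5}$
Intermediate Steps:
$N = - \frac{247}{2}$ ($N = \left(- \frac{1}{2}\right) 247 = - \frac{247}{2} \approx -123.5$)
$q{\left(d \right)} = - \frac{617}{2}$ ($q{\left(d \right)} = - \frac{247}{2} - 185 = - \frac{617}{2}$)
$T{\left(S \right)} = 2 - \frac{\left(7 - 3 S\right)^{2}}{3}$ ($T{\left(S \right)} = 2 - \frac{\left(7 + \left(S - 4 S\right)\right)^{2}}{3} = 2 - \frac{\left(7 - 3 S\right)^{2}}{3}$)
$n = 158821$
$a = 250495$ ($a = 91674 + 158821 = 250495$)
$a - \left(q{\left(-125 \right)} - T{\left(-409 \right)}\right) = 250495 - \left(- \frac{617}{2} - \left(2 - \frac{\left(-7 + 3 \left(-409\right)\right)^{2}}{3}\right)\right) = 250495 - \left(- \frac{617}{2} - \left(2 - \frac{\left(-7 - 1227\right)^{2}}{3}\right)\right) = 250495 - \left(- \frac{617}{2} - \left(2 - \frac{\left(-1234\right)^{2}}{3}\right)\right) = 250495 - \left(- \frac{617}{2} - \left(2 - \frac{1522756}{3}\right)\right) = 250495 - \left(- \frac{617}{2} - - \frac{1522750}{3}\right) = 250495 - \left(- \frac{617}{2} + \frac{1522750}{3}\right) = 250495 - \frac{3043649}{6} = - \frac{1540679}{6}$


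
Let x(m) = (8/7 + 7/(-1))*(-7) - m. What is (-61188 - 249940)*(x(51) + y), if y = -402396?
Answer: 125199773968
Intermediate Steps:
x(m) = 41 - m (x(m) = (8*(⅐) + 7*(-1))*(-7) - m = (8/7 - 7)*(-7) - m = -41/7*(-7) - m = 41 - m)
(-61188 - 249940)*(x(51) + y) = (-61188 - 249940)*((41 - 1*51) - 402396) = -311128*((41 - 51) - 402396) = -311128*(-10 - 402396) = -311128*(-402406) = 125199773968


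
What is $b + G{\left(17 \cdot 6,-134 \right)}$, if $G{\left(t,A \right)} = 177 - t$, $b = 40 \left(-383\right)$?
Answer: $-15245$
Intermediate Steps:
$b = -15320$
$b + G{\left(17 \cdot 6,-134 \right)} = -15320 + \left(177 - 17 \cdot 6\right) = -15320 + \left(177 - 102\right) = -15320 + 75 = -15245$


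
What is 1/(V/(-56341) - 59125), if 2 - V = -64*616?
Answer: -56341/3331201051 ≈ -1.6913e-5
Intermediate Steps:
V = 39426 (V = 2 - (-64)*616 = 2 - 1*(-39424) = 2 + 39424 = 39426)
1/(V/(-56341) - 59125) = 1/(39426/(-56341) - 59125) = 1/(39426*(-1/56341) - 59125) = 1/(-39426/56341 - 59125) = 1/(-3331201051/56341) = -56341/3331201051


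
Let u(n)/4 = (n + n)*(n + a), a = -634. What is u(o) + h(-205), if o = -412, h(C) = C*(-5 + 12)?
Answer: 3446181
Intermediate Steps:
h(C) = 7*C (h(C) = C*7 = 7*C)
u(n) = 8*n*(-634 + n) (u(n) = 4*((n + n)*(n - 634)) = 4*((2*n)*(-634 + n)) = 4*(2*n*(-634 + n)) = 8*n*(-634 + n))
u(o) + h(-205) = 8*(-412)*(-634 - 412) + 7*(-205) = 8*(-412)*(-1046) - 1435 = 3447616 - 1435 = 3446181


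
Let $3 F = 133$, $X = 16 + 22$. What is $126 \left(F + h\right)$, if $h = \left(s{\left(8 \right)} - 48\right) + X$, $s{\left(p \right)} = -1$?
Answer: $4200$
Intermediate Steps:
$X = 38$
$F = \frac{133}{3}$ ($F = \frac{1}{3} \cdot 133 = \frac{133}{3} \approx 44.333$)
$h = -11$ ($h = \left(-1 - 48\right) + 38 = -49 + 38 = -11$)
$126 \left(F + h\right) = 126 \left(\frac{133}{3} - 11\right) = 126 \cdot \frac{100}{3} = 4200$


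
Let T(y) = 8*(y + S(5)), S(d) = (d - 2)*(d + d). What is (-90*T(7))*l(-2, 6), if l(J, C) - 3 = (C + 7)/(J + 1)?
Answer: 266400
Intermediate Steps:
S(d) = 2*d*(-2 + d) (S(d) = (-2 + d)*(2*d) = 2*d*(-2 + d))
l(J, C) = 3 + (7 + C)/(1 + J) (l(J, C) = 3 + (C + 7)/(J + 1) = 3 + (7 + C)/(1 + J))
T(y) = 240 + 8*y (T(y) = 8*(y + 2*5*(-2 + 5)) = 8*(y + 2*5*3) = 8*(y + 30) = 8*(30 + y) = 240 + 8*y)
(-90*T(7))*l(-2, 6) = (-90*(240 + 8*7))*((10 + 6 + 3*(-2))/(1 - 2)) = (-90*(240 + 56))*((10 + 6 - 6)/(-1)) = (-90*296)*(-1*10) = -26640*(-10) = 266400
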